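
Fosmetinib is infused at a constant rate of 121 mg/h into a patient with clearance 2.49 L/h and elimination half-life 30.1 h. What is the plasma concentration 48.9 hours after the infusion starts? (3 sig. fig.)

Css = rate / CL = 121 / 2.49 = 48.59 mg/L
k = ln 2 / 30.1 = 0.02303 h⁻¹
C(t) = Css (1 − e^(−kt)) = 48.59 × (1 − e^(−1.126)) = 48.59 × 0.6757 ≈ 32.8 mg/L

32.8 mg/L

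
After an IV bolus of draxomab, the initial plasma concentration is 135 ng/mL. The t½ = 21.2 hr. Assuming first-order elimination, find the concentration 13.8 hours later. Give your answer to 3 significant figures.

86.0 ng/mL

k = ln 2 / 21.2 = 0.03270 hr⁻¹
C(t) = C₀ e^(−kt) = 135 × e^(−0.03270 × 13.8) = 135 × e^(−0.4512) = 135 × 0.6369 ≈ 86.0 ng/mL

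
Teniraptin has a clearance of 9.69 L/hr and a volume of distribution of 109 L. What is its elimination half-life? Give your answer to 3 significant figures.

k = CL / V = 9.69 / 109 = 0.08890 hr⁻¹
t½ = ln 2 / k = ln 2 / 0.08890 ≈ 7.80 hours

7.80 hours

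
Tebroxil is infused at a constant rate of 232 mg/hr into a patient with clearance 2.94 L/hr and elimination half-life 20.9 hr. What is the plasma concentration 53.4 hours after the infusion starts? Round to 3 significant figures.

65.5 µg/mL

Css = rate / CL = 232 / 2.94 = 78.91 µg/mL
k = ln 2 / 20.9 = 0.03316 hr⁻¹
C(t) = Css (1 − e^(−kt)) = 78.91 × (1 − e^(−1.771)) = 78.91 × 0.8298 ≈ 65.5 µg/mL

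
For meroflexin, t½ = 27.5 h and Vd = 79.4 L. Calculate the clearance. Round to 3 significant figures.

2.00 L/h

k = ln 2 / t½ = ln 2 / 27.5 = 0.02521 h⁻¹
CL = k · V = 0.02521 × 79.4 ≈ 2.00 L/h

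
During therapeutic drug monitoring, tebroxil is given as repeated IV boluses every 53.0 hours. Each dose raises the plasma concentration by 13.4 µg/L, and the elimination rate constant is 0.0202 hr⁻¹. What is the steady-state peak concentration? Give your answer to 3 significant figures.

Fraction remaining after one interval: e^(−kτ) = e^(−0.02020 × 53.0) = 0.3428
R = 1 / (1 − 0.3428) = 1.522
Css,max = 13.4 × 1.522 ≈ 20.4 µg/L

20.4 µg/L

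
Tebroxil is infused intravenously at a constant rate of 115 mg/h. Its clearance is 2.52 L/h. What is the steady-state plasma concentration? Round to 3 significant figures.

Css = infusion rate / CL = 115 / 2.52 ≈ 45.6 µg/mL

45.6 µg/mL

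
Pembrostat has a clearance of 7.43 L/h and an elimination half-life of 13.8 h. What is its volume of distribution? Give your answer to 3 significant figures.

k = ln 2 / t½ = ln 2 / 13.8 = 0.05023 h⁻¹
V = CL / k = 7.43 / 0.05023 ≈ 148 L

148 L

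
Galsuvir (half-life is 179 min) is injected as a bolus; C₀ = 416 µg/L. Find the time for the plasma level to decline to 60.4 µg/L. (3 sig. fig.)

k = ln 2 / 179 = 0.003872 min⁻¹
C(t) = C₀ e^(−kt)  ⇒  t = ln(C₀/C) / k
t = ln(416/60.4) / 0.003872 = 1.930 / 0.003872 ≈ 498 minutes

498 minutes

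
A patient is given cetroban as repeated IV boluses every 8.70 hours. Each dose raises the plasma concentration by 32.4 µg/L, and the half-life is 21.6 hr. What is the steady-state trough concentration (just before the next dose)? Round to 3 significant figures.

k = ln 2 / 21.6 = 0.03209 hr⁻¹
Fraction remaining after one interval: e^(−kτ) = e^(−0.03209 × 8.70) = 0.7564
R = 1 / (1 − 0.7564) = 4.105
Css,max = 32.4 × 4.105 = 133.0 µg/L
Css,min = Css,max × e^(−kτ) = 133.0 × 0.7564 ≈ 101 µg/L

101 µg/L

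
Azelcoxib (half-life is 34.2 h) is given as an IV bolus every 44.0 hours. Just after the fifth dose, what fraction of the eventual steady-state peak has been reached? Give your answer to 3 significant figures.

0.988

k = ln 2 / 34.2 = 0.02027 h⁻¹
f_n = 1 − e^(−nkτ) = 1 − e^(−5 × 0.02027 × 44.0) = 1 − e^(−4.459) = 1 − 0.01158 ≈ 0.988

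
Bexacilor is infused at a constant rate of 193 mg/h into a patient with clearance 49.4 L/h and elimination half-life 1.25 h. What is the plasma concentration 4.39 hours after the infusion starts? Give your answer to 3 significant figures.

3.56 µg/mL

Css = rate / CL = 193 / 49.4 = 3.907 µg/mL
k = ln 2 / 1.25 = 0.5545 h⁻¹
C(t) = Css (1 − e^(−kt)) = 3.907 × (1 − e^(−2.434)) = 3.907 × 0.9123 ≈ 3.56 µg/mL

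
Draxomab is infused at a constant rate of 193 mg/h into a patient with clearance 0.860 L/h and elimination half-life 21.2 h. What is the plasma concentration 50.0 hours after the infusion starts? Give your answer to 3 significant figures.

Css = rate / CL = 193 / 0.860 = 224.4 mg/L
k = ln 2 / 21.2 = 0.03270 h⁻¹
C(t) = Css (1 − e^(−kt)) = 224.4 × (1 − e^(−1.635)) = 224.4 × 0.8050 ≈ 181 mg/L

181 mg/L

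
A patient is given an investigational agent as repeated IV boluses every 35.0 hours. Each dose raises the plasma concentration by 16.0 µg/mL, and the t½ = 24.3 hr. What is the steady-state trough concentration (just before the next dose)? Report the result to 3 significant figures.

9.34 µg/mL

k = ln 2 / 24.3 = 0.02852 hr⁻¹
Fraction remaining after one interval: e^(−kτ) = e^(−0.02852 × 35.0) = 0.3685
R = 1 / (1 − 0.3685) = 1.583
Css,max = 16.0 × 1.583 = 25.34 µg/mL
Css,min = Css,max × e^(−kτ) = 25.34 × 0.3685 ≈ 9.34 µg/mL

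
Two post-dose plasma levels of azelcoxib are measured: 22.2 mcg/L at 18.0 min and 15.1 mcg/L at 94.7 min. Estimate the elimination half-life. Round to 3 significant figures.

138 minutes

k = ln(C₁/C₂) / (t₂ − t₁) = ln(22.2/15.1) / (94.7 − 18.0)
  = 0.3854 / 76.70 = 0.005025 min⁻¹
t½ = ln 2 / k = ln 2 / 0.005025 ≈ 138 minutes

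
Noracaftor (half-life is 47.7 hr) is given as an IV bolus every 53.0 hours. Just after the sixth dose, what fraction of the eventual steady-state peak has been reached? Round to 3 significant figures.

0.990

k = ln 2 / 47.7 = 0.01453 hr⁻¹
f_n = 1 − e^(−nkτ) = 1 − e^(−6 × 0.01453 × 53.0) = 1 − e^(−4.621) = 1 − 0.009843 ≈ 0.990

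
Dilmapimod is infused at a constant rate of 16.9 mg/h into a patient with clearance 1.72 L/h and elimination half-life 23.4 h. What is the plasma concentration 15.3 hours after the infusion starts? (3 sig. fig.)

Css = rate / CL = 16.9 / 1.72 = 9.826 mg/L
k = ln 2 / 23.4 = 0.02962 h⁻¹
C(t) = Css (1 − e^(−kt)) = 9.826 × (1 − e^(−0.4532)) = 9.826 × 0.3644 ≈ 3.58 mg/L

3.58 mg/L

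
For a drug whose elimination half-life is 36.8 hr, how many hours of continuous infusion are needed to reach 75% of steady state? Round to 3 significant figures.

k = ln 2 / 36.8 = 0.01884 hr⁻¹
f = 1 − e^(−kt)  ⇒  t = −ln(1 − f) / k
t = −ln(1 − 0.75) / 0.01884 = 1.386 / 0.01884 ≈ 73.6 hours

73.6 hours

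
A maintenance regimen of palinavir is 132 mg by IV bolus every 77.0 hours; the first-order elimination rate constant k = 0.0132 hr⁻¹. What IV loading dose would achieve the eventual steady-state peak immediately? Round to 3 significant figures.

Accumulation ratio R = 1 / (1 − e^(−kτ)) = 1 / (1 − e^(−0.01320×77.0)) = 1 / (1 − 0.3619) = 1.567
Loading dose = maintenance dose × R = 132 × 1.567 ≈ 207 mg

207 mg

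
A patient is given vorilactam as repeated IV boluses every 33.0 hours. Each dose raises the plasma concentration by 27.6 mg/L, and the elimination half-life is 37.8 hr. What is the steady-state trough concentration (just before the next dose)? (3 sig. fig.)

k = ln 2 / 37.8 = 0.01834 hr⁻¹
Fraction remaining after one interval: e^(−kτ) = e^(−0.01834 × 33.0) = 0.5460
R = 1 / (1 − 0.5460) = 2.203
Css,max = 27.6 × 2.203 = 60.79 mg/L
Css,min = Css,max × e^(−kτ) = 60.79 × 0.5460 ≈ 33.2 mg/L

33.2 mg/L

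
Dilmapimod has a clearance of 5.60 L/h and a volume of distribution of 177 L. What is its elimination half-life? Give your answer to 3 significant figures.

21.9 hours

k = CL / V = 5.60 / 177 = 0.03164 h⁻¹
t½ = ln 2 / k = ln 2 / 0.03164 ≈ 21.9 hours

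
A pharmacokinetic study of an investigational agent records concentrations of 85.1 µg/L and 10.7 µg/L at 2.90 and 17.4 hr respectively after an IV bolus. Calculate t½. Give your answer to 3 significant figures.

4.85 hours

k = ln(C₁/C₂) / (t₂ − t₁) = ln(85.1/10.7) / (17.4 − 2.90)
  = 2.074 / 14.50 = 0.1430 hr⁻¹
t½ = ln 2 / k = ln 2 / 0.1430 ≈ 4.85 hours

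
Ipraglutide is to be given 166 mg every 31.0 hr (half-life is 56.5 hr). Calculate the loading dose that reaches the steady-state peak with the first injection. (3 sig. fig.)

525 mg

k = ln 2 / 56.5 = 0.01227 hr⁻¹
Accumulation ratio R = 1 / (1 − e^(−kτ)) = 1 / (1 − e^(−0.01227×31.0)) = 1 / (1 − 0.6836) = 3.161
Loading dose = maintenance dose × R = 166 × 3.161 ≈ 525 mg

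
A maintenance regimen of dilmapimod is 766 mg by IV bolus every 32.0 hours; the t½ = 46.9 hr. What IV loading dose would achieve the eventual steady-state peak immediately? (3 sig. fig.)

k = ln 2 / 46.9 = 0.01478 hr⁻¹
Accumulation ratio R = 1 / (1 − e^(−kτ)) = 1 / (1 − e^(−0.01478×32.0)) = 1 / (1 − 0.6232) = 2.654
Loading dose = maintenance dose × R = 766 × 2.654 ≈ 2030 mg

2030 mg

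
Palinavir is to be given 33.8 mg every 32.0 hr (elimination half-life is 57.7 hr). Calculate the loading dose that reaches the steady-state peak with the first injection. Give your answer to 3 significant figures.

106 mg

k = ln 2 / 57.7 = 0.01201 hr⁻¹
Accumulation ratio R = 1 / (1 − e^(−kτ)) = 1 / (1 − e^(−0.01201×32.0)) = 1 / (1 − 0.6808) = 3.133
Loading dose = maintenance dose × R = 33.8 × 3.133 ≈ 106 mg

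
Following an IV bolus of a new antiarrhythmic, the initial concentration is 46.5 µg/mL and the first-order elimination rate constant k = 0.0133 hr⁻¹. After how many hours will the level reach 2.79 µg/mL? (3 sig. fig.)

C(t) = C₀ e^(−kt)  ⇒  t = ln(C₀/C) / k
t = ln(46.5/2.79) / 0.01330 = 2.813 / 0.01330 ≈ 212 hours

212 hours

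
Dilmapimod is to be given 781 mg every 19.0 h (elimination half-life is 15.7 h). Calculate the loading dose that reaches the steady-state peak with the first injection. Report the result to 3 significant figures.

k = ln 2 / 15.7 = 0.04415 h⁻¹
Accumulation ratio R = 1 / (1 − e^(−kτ)) = 1 / (1 − e^(−0.04415×19.0)) = 1 / (1 − 0.4322) = 1.761
Loading dose = maintenance dose × R = 781 × 1.761 ≈ 1380 mg

1380 mg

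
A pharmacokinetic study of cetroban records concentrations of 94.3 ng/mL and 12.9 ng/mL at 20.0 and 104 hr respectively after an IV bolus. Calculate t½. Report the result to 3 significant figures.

k = ln(C₁/C₂) / (t₂ − t₁) = ln(94.3/12.9) / (104 − 20.0)
  = 1.989 / 84.00 = 0.02368 hr⁻¹
t½ = ln 2 / k = ln 2 / 0.02368 ≈ 29.3 hours

29.3 hours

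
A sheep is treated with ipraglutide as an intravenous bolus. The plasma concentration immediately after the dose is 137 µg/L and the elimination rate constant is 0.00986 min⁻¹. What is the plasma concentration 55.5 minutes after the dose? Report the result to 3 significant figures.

C(t) = C₀ e^(−kt) = 137 × e^(−0.009860 × 55.5) = 137 × e^(−0.5472) = 137 × 0.5786 ≈ 79.3 µg/L

79.3 µg/L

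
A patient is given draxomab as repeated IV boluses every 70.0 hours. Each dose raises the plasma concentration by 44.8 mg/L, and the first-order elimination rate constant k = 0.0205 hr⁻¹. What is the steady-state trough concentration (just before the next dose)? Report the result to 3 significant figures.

Fraction remaining after one interval: e^(−kτ) = e^(−0.02050 × 70.0) = 0.2381
R = 1 / (1 − 0.2381) = 1.313
Css,max = 44.8 × 1.313 = 58.80 mg/L
Css,min = Css,max × e^(−kτ) = 58.80 × 0.2381 ≈ 14.0 mg/L

14.0 mg/L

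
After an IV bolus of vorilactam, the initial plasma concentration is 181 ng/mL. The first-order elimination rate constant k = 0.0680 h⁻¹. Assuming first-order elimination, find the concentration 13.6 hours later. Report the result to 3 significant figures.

71.8 ng/mL

C(t) = C₀ e^(−kt) = 181 × e^(−0.06800 × 13.6) = 181 × e^(−0.9248) = 181 × 0.3966 ≈ 71.8 ng/mL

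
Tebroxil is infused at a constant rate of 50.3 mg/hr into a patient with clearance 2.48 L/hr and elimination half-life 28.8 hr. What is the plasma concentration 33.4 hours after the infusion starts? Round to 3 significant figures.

11.2 mg/L

Css = rate / CL = 50.3 / 2.48 = 20.28 mg/L
k = ln 2 / 28.8 = 0.02407 hr⁻¹
C(t) = Css (1 − e^(−kt)) = 20.28 × (1 − e^(−0.8039)) = 20.28 × 0.5524 ≈ 11.2 mg/L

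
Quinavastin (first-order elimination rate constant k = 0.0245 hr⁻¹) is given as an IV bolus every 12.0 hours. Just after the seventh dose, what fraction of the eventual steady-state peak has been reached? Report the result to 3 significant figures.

f_n = 1 − e^(−nkτ) = 1 − e^(−7 × 0.02450 × 12.0) = 1 − e^(−2.058) = 1 − 0.1277 ≈ 0.872

0.872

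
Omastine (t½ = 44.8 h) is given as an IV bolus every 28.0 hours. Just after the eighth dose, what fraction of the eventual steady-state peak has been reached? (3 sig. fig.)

k = ln 2 / 44.8 = 0.01547 h⁻¹
f_n = 1 − e^(−nkτ) = 1 − e^(−8 × 0.01547 × 28.0) = 1 − e^(−3.466) = 1 − 0.03125 ≈ 0.969

0.969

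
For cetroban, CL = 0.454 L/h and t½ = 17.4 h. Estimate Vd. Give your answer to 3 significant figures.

11.4 L

k = ln 2 / t½ = ln 2 / 17.4 = 0.03984 h⁻¹
V = CL / k = 0.454 / 0.03984 ≈ 11.4 L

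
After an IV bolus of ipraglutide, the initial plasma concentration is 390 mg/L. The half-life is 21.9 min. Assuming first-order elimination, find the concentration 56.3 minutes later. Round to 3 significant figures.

65.6 mg/L

k = ln 2 / 21.9 = 0.03165 min⁻¹
C(t) = C₀ e^(−kt) = 390 × e^(−0.03165 × 56.3) = 390 × e^(−1.782) = 390 × 0.1683 ≈ 65.6 mg/L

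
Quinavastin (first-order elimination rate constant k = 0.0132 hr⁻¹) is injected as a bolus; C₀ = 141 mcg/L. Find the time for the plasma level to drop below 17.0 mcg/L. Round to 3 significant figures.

C(t) = C₀ e^(−kt)  ⇒  t = ln(C₀/C) / k
t = ln(141/17.0) / 0.01320 = 2.116 / 0.01320 ≈ 160 hours

160 hours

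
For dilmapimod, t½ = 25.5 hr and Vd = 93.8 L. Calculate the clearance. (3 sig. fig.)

2.55 L/hr

k = ln 2 / t½ = ln 2 / 25.5 = 0.02718 hr⁻¹
CL = k · V = 0.02718 × 93.8 ≈ 2.55 L/hr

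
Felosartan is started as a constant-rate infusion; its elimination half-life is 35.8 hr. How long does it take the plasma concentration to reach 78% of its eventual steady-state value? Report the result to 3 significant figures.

k = ln 2 / 35.8 = 0.01936 hr⁻¹
f = 1 − e^(−kt)  ⇒  t = −ln(1 − f) / k
t = −ln(1 − 0.78) / 0.01936 = 1.514 / 0.01936 ≈ 78.2 hours

78.2 hours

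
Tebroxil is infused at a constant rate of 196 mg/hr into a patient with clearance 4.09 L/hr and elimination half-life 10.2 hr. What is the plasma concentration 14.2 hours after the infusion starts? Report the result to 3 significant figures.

29.7 mg/L

Css = rate / CL = 196 / 4.09 = 47.92 mg/L
k = ln 2 / 10.2 = 0.06796 hr⁻¹
C(t) = Css (1 − e^(−kt)) = 47.92 × (1 − e^(−0.9650)) = 47.92 × 0.6190 ≈ 29.7 mg/L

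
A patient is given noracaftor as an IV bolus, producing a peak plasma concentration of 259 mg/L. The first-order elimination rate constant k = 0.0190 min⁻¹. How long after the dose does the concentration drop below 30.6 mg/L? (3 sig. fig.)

112 minutes

C(t) = C₀ e^(−kt)  ⇒  t = ln(C₀/C) / k
t = ln(259/30.6) / 0.01900 = 2.136 / 0.01900 ≈ 112 minutes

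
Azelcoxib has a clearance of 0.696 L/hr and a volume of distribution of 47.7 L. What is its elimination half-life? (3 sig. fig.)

47.5 hours

k = CL / V = 0.696 / 47.7 = 0.01459 hr⁻¹
t½ = ln 2 / k = ln 2 / 0.01459 ≈ 47.5 hours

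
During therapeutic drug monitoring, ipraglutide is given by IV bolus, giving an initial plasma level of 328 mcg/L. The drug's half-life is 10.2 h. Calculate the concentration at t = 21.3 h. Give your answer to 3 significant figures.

77.1 mcg/L

k = ln 2 / 10.2 = 0.06796 h⁻¹
C(t) = C₀ e^(−kt) = 328 × e^(−0.06796 × 21.3) = 328 × e^(−1.447) = 328 × 0.2352 ≈ 77.1 mcg/L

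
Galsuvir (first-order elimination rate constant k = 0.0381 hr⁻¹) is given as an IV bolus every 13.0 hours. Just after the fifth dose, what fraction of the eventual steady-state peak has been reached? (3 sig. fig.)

0.916

f_n = 1 − e^(−nkτ) = 1 − e^(−5 × 0.03810 × 13.0) = 1 − e^(−2.477) = 1 − 0.08404 ≈ 0.916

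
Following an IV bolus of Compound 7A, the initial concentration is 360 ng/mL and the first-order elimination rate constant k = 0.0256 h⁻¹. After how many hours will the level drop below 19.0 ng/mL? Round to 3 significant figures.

115 hours

C(t) = C₀ e^(−kt)  ⇒  t = ln(C₀/C) / k
t = ln(360/19.0) / 0.02560 = 2.942 / 0.02560 ≈ 115 hours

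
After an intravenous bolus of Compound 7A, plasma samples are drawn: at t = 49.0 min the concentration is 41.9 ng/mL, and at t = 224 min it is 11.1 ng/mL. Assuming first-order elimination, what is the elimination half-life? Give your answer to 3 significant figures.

91.3 minutes

k = ln(C₁/C₂) / (t₂ − t₁) = ln(41.9/11.1) / (224 − 49.0)
  = 1.328 / 175.0 = 0.007591 min⁻¹
t½ = ln 2 / k = ln 2 / 0.007591 ≈ 91.3 minutes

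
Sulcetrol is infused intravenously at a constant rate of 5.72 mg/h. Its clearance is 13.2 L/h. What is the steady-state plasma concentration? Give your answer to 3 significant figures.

0.433 µg/mL

Css = infusion rate / CL = 5.72 / 13.2 ≈ 0.433 µg/mL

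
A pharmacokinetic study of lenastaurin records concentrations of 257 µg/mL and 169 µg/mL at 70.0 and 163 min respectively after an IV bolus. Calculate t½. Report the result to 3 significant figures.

k = ln(C₁/C₂) / (t₂ − t₁) = ln(257/169) / (163 − 70.0)
  = 0.4192 / 93.00 = 0.004507 min⁻¹
t½ = ln 2 / k = ln 2 / 0.004507 ≈ 154 minutes

154 minutes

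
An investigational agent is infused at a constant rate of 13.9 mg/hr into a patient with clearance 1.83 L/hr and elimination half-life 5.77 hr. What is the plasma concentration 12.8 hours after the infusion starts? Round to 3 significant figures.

5.96 µg/mL

Css = rate / CL = 13.9 / 1.83 = 7.596 µg/mL
k = ln 2 / 5.77 = 0.1201 hr⁻¹
C(t) = Css (1 − e^(−kt)) = 7.596 × (1 − e^(−1.538)) = 7.596 × 0.7851 ≈ 5.96 µg/mL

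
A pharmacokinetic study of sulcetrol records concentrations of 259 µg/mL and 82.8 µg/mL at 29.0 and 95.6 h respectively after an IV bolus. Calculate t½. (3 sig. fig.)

k = ln(C₁/C₂) / (t₂ − t₁) = ln(259/82.8) / (95.6 − 29.0)
  = 1.140 / 66.60 = 0.01712 h⁻¹
t½ = ln 2 / k = ln 2 / 0.01712 ≈ 40.5 hours

40.5 hours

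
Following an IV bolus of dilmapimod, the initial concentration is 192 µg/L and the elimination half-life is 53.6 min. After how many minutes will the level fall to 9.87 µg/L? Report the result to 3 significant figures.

k = ln 2 / 53.6 = 0.01293 min⁻¹
C(t) = C₀ e^(−kt)  ⇒  t = ln(C₀/C) / k
t = ln(192/9.87) / 0.01293 = 2.968 / 0.01293 ≈ 230 minutes

230 minutes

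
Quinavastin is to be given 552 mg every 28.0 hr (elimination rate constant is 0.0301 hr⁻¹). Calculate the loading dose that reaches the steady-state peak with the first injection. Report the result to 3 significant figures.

969 mg

Accumulation ratio R = 1 / (1 − e^(−kτ)) = 1 / (1 − e^(−0.03010×28.0)) = 1 / (1 − 0.4305) = 1.756
Loading dose = maintenance dose × R = 552 × 1.756 ≈ 969 mg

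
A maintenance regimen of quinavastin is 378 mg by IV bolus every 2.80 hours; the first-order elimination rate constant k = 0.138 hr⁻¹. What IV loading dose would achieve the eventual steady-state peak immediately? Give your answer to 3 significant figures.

1180 mg

Accumulation ratio R = 1 / (1 − e^(−kτ)) = 1 / (1 − e^(−0.1380×2.80)) = 1 / (1 − 0.6795) = 3.120
Loading dose = maintenance dose × R = 378 × 3.120 ≈ 1180 mg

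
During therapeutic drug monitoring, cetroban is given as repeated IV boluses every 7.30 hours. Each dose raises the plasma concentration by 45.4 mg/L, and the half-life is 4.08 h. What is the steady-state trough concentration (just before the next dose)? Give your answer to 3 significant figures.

k = ln 2 / 4.08 = 0.1699 h⁻¹
Fraction remaining after one interval: e^(−kτ) = e^(−0.1699 × 7.30) = 0.2893
R = 1 / (1 − 0.2893) = 1.407
Css,max = 45.4 × 1.407 = 63.88 mg/L
Css,min = Css,max × e^(−kτ) = 63.88 × 0.2893 ≈ 18.5 mg/L

18.5 mg/L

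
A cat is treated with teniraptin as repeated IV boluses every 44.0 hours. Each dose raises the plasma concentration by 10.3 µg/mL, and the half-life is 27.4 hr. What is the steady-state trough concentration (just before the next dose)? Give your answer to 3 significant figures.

5.04 µg/mL

k = ln 2 / 27.4 = 0.02530 hr⁻¹
Fraction remaining after one interval: e^(−kτ) = e^(−0.02530 × 44.0) = 0.3285
R = 1 / (1 − 0.3285) = 1.489
Css,max = 10.3 × 1.489 = 15.34 µg/mL
Css,min = Css,max × e^(−kτ) = 15.34 × 0.3285 ≈ 5.04 µg/mL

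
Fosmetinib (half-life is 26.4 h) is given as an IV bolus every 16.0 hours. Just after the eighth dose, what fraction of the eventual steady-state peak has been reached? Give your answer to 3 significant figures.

0.965

k = ln 2 / 26.4 = 0.02626 h⁻¹
f_n = 1 − e^(−nkτ) = 1 − e^(−8 × 0.02626 × 16.0) = 1 − e^(−3.361) = 1 − 0.03471 ≈ 0.965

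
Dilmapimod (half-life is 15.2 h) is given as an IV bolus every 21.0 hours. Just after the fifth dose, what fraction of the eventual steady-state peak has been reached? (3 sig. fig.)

k = ln 2 / 15.2 = 0.04560 h⁻¹
f_n = 1 − e^(−nkτ) = 1 − e^(−5 × 0.04560 × 21.0) = 1 − e^(−4.788) = 1 − 0.008328 ≈ 0.992

0.992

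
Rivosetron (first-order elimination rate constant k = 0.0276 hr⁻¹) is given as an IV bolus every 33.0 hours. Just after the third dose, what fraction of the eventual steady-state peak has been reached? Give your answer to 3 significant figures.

0.935

f_n = 1 − e^(−nkτ) = 1 − e^(−3 × 0.02760 × 33.0) = 1 − e^(−2.732) = 1 − 0.06506 ≈ 0.935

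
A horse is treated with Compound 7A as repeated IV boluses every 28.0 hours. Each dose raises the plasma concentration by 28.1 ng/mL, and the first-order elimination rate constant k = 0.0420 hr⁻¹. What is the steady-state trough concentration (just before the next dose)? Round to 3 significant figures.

Fraction remaining after one interval: e^(−kτ) = e^(−0.04200 × 28.0) = 0.3085
R = 1 / (1 − 0.3085) = 1.446
Css,max = 28.1 × 1.446 = 40.64 ng/mL
Css,min = Css,max × e^(−kτ) = 40.64 × 0.3085 ≈ 12.5 ng/mL

12.5 ng/mL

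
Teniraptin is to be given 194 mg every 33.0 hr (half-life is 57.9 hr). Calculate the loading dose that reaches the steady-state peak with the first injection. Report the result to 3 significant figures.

k = ln 2 / 57.9 = 0.01197 hr⁻¹
Accumulation ratio R = 1 / (1 − e^(−kτ)) = 1 / (1 − e^(−0.01197×33.0)) = 1 / (1 − 0.6736) = 3.064
Loading dose = maintenance dose × R = 194 × 3.064 ≈ 594 mg

594 mg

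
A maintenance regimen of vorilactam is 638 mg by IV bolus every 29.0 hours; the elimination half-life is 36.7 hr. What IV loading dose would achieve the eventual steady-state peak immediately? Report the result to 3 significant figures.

1510 mg

k = ln 2 / 36.7 = 0.01889 hr⁻¹
Accumulation ratio R = 1 / (1 − e^(−kτ)) = 1 / (1 − e^(−0.01889×29.0)) = 1 / (1 − 0.5783) = 2.371
Loading dose = maintenance dose × R = 638 × 2.371 ≈ 1510 mg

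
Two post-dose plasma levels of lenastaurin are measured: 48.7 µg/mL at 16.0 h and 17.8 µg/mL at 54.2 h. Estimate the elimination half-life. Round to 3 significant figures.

26.3 hours

k = ln(C₁/C₂) / (t₂ − t₁) = ln(48.7/17.8) / (54.2 − 16.0)
  = 1.006 / 38.20 = 0.02635 h⁻¹
t½ = ln 2 / k = ln 2 / 0.02635 ≈ 26.3 hours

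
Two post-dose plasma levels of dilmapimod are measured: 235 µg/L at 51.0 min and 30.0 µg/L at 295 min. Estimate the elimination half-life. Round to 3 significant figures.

k = ln(C₁/C₂) / (t₂ − t₁) = ln(235/30.0) / (295 − 51.0)
  = 2.058 / 244.0 = 0.008436 min⁻¹
t½ = ln 2 / k = ln 2 / 0.008436 ≈ 82.2 minutes

82.2 minutes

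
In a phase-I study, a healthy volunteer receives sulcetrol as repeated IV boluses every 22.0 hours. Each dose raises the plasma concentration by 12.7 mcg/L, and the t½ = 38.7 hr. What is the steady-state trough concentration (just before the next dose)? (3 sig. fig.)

k = ln 2 / 38.7 = 0.01791 hr⁻¹
Fraction remaining after one interval: e^(−kτ) = e^(−0.01791 × 22.0) = 0.6743
R = 1 / (1 − 0.6743) = 3.071
Css,max = 12.7 × 3.071 = 39.00 mcg/L
Css,min = Css,max × e^(−kτ) = 39.00 × 0.6743 ≈ 26.3 mcg/L

26.3 mcg/L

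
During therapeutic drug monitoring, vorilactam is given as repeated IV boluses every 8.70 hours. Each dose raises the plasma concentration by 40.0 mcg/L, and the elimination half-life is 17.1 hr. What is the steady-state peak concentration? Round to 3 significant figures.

135 mcg/L

k = ln 2 / 17.1 = 0.04053 hr⁻¹
Fraction remaining after one interval: e^(−kτ) = e^(−0.04053 × 8.70) = 0.7028
R = 1 / (1 − 0.7028) = 3.365
Css,max = 40.0 × 3.365 ≈ 135 mcg/L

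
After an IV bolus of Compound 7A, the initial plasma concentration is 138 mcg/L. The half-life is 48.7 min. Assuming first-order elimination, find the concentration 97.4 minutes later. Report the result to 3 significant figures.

k = ln 2 / 48.7 = 0.01423 min⁻¹
97.4 min is 2.000 half-lives, so C = 138 × (1/2)^2.000 = 138 × 0.2500 ≈ 34.5 mcg/L

34.5 mcg/L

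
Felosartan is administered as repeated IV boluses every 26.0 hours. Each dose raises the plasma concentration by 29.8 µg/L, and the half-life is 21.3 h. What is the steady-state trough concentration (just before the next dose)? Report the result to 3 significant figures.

k = ln 2 / 21.3 = 0.03254 h⁻¹
Fraction remaining after one interval: e^(−kτ) = e^(−0.03254 × 26.0) = 0.4291
R = 1 / (1 − 0.4291) = 1.752
Css,max = 29.8 × 1.752 = 52.20 µg/L
Css,min = Css,max × e^(−kτ) = 52.20 × 0.4291 ≈ 22.4 µg/L

22.4 µg/L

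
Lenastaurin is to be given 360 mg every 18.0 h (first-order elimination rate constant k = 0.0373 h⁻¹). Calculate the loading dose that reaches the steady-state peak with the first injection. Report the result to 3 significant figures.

Accumulation ratio R = 1 / (1 − e^(−kτ)) = 1 / (1 − e^(−0.03730×18.0)) = 1 / (1 − 0.5110) = 2.045
Loading dose = maintenance dose × R = 360 × 2.045 ≈ 736 mg

736 mg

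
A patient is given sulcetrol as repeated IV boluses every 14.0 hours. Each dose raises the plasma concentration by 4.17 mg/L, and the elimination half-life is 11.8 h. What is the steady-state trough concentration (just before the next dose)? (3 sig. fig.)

k = ln 2 / 11.8 = 0.05874 h⁻¹
Fraction remaining after one interval: e^(−kτ) = e^(−0.05874 × 14.0) = 0.4394
R = 1 / (1 − 0.4394) = 1.784
Css,max = 4.17 × 1.784 = 7.438 mg/L
Css,min = Css,max × e^(−kτ) = 7.438 × 0.4394 ≈ 3.27 mg/L

3.27 mg/L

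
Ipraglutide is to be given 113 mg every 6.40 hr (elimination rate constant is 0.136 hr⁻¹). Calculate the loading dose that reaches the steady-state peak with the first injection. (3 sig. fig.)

Accumulation ratio R = 1 / (1 − e^(−kτ)) = 1 / (1 − e^(−0.1360×6.40)) = 1 / (1 − 0.4188) = 1.721
Loading dose = maintenance dose × R = 113 × 1.721 ≈ 194 mg

194 mg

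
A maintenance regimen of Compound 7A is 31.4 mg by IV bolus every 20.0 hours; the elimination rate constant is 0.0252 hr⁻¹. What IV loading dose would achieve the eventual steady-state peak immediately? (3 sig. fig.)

Accumulation ratio R = 1 / (1 − e^(−kτ)) = 1 / (1 − e^(−0.02520×20.0)) = 1 / (1 − 0.6041) = 2.526
Loading dose = maintenance dose × R = 31.4 × 2.526 ≈ 79.3 mg

79.3 mg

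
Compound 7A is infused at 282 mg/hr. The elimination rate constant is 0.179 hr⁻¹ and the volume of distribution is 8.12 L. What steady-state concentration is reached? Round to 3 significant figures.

CL = k · V = 0.179 × 8.12 = 1.453 L/hr
Css = rate / CL = 282 / 1.453 ≈ 194 mg/L

194 mg/L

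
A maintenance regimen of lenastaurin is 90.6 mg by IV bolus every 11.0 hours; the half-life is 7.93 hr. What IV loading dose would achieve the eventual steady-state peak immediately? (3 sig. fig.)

k = ln 2 / 7.93 = 0.08741 hr⁻¹
Accumulation ratio R = 1 / (1 − e^(−kτ)) = 1 / (1 − e^(−0.08741×11.0)) = 1 / (1 − 0.3823) = 1.619
Loading dose = maintenance dose × R = 90.6 × 1.619 ≈ 147 mg

147 mg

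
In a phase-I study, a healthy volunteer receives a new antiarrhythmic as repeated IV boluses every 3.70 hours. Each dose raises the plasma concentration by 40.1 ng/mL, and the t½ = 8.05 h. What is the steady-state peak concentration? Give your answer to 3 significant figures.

k = ln 2 / 8.05 = 0.08611 h⁻¹
Fraction remaining after one interval: e^(−kτ) = e^(−0.08611 × 3.70) = 0.7272
R = 1 / (1 − 0.7272) = 3.665
Css,max = 40.1 × 3.665 ≈ 147 ng/mL

147 ng/mL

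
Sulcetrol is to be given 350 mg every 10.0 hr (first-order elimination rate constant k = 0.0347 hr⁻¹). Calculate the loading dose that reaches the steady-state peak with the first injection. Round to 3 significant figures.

Accumulation ratio R = 1 / (1 − e^(−kτ)) = 1 / (1 − e^(−0.03470×10.0)) = 1 / (1 − 0.7068) = 3.411
Loading dose = maintenance dose × R = 350 × 3.411 ≈ 1190 mg

1190 mg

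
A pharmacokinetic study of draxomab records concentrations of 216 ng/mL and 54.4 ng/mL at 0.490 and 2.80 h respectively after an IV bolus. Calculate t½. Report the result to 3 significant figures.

k = ln(C₁/C₂) / (t₂ − t₁) = ln(216/54.4) / (2.80 − 0.490)
  = 1.379 / 2.310 = 0.5969 h⁻¹
t½ = ln 2 / k = ln 2 / 0.5969 ≈ 1.16 hours

1.16 hours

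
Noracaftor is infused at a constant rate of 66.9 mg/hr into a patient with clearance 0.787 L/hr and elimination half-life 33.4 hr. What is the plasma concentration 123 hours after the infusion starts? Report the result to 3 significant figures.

Css = rate / CL = 66.9 / 0.787 = 85.01 mg/L
k = ln 2 / 33.4 = 0.02075 hr⁻¹
C(t) = Css (1 − e^(−kt)) = 85.01 × (1 − e^(−2.553)) = 85.01 × 0.9221 ≈ 78.4 mg/L

78.4 mg/L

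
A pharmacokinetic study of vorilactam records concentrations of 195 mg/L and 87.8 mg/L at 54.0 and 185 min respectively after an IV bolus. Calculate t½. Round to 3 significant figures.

114 minutes

k = ln(C₁/C₂) / (t₂ − t₁) = ln(195/87.8) / (185 − 54.0)
  = 0.7979 / 131.0 = 0.006091 min⁻¹
t½ = ln 2 / k = ln 2 / 0.006091 ≈ 114 minutes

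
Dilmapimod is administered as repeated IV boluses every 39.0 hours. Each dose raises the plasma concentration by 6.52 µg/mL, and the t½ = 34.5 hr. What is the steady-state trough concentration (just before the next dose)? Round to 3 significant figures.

k = ln 2 / 34.5 = 0.02009 hr⁻¹
Fraction remaining after one interval: e^(−kτ) = e^(−0.02009 × 39.0) = 0.4568
R = 1 / (1 − 0.4568) = 1.841
Css,max = 6.52 × 1.841 = 12.00 µg/mL
Css,min = Css,max × e^(−kτ) = 12.00 × 0.4568 ≈ 5.48 µg/mL

5.48 µg/mL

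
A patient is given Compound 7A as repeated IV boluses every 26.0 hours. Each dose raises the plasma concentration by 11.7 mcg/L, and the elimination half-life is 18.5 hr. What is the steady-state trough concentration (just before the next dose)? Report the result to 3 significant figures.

7.10 mcg/L

k = ln 2 / 18.5 = 0.03747 hr⁻¹
Fraction remaining after one interval: e^(−kτ) = e^(−0.03747 × 26.0) = 0.3775
R = 1 / (1 − 0.3775) = 1.606
Css,max = 11.7 × 1.606 = 18.80 mcg/L
Css,min = Css,max × e^(−kτ) = 18.80 × 0.3775 ≈ 7.10 mcg/L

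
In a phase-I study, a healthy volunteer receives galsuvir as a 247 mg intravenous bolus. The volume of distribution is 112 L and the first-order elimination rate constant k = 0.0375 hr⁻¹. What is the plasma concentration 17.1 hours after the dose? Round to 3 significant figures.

1.16 µg/mL

C₀ = dose / V = 247 / 112 = 2.205 µg/mL
C(t) = C₀ e^(−kt) = 2.205 × e^(−0.03750 × 17.1) = 2.205 × e^(−0.6412) = 2.205 × 0.5266 ≈ 1.16 µg/mL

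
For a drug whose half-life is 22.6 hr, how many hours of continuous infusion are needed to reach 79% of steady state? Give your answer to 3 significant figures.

50.9 hours

k = ln 2 / 22.6 = 0.03067 hr⁻¹
f = 1 − e^(−kt)  ⇒  t = −ln(1 − f) / k
t = −ln(1 − 0.79) / 0.03067 = 1.561 / 0.03067 ≈ 50.9 hours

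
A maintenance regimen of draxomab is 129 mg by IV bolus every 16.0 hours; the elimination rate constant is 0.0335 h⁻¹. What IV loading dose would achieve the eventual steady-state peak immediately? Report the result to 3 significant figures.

Accumulation ratio R = 1 / (1 − e^(−kτ)) = 1 / (1 − e^(−0.03350×16.0)) = 1 / (1 − 0.5851) = 2.410
Loading dose = maintenance dose × R = 129 × 2.410 ≈ 311 mg

311 mg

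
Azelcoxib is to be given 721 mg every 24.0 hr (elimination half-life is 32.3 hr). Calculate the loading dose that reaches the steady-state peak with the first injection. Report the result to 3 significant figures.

1790 mg

k = ln 2 / 32.3 = 0.02146 hr⁻¹
Accumulation ratio R = 1 / (1 − e^(−kτ)) = 1 / (1 − e^(−0.02146×24.0)) = 1 / (1 − 0.5975) = 2.484
Loading dose = maintenance dose × R = 721 × 2.484 ≈ 1790 mg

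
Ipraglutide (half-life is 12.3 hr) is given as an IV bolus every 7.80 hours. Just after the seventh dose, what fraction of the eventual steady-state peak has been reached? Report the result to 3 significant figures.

0.954

k = ln 2 / 12.3 = 0.05635 hr⁻¹
f_n = 1 − e^(−nkτ) = 1 − e^(−7 × 0.05635 × 7.80) = 1 − e^(−3.077) = 1 − 0.04610 ≈ 0.954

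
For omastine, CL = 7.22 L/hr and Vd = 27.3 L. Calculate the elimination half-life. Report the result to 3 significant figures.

k = CL / V = 7.22 / 27.3 = 0.2645 hr⁻¹
t½ = ln 2 / k = ln 2 / 0.2645 ≈ 2.62 hours

2.62 hours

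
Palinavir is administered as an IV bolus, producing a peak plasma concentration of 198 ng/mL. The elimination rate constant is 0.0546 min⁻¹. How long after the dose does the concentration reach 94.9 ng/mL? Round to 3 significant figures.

13.5 minutes

C(t) = C₀ e^(−kt)  ⇒  t = ln(C₀/C) / k
t = ln(198/94.9) / 0.05460 = 0.7354 / 0.05460 ≈ 13.5 minutes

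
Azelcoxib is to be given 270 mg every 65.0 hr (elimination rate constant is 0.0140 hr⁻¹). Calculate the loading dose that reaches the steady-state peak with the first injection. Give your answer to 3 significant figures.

452 mg

Accumulation ratio R = 1 / (1 − e^(−kτ)) = 1 / (1 − e^(−0.01400×65.0)) = 1 / (1 − 0.4025) = 1.674
Loading dose = maintenance dose × R = 270 × 1.674 ≈ 452 mg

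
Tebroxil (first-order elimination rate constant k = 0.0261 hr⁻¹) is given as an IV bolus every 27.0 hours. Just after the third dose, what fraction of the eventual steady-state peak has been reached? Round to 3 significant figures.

0.879

f_n = 1 − e^(−nkτ) = 1 − e^(−3 × 0.02610 × 27.0) = 1 − e^(−2.114) = 1 − 0.1207 ≈ 0.879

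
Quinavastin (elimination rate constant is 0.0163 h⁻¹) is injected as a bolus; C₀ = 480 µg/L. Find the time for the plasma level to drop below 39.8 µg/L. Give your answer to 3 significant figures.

153 hours

C(t) = C₀ e^(−kt)  ⇒  t = ln(C₀/C) / k
t = ln(480/39.8) / 0.01630 = 2.490 / 0.01630 ≈ 153 hours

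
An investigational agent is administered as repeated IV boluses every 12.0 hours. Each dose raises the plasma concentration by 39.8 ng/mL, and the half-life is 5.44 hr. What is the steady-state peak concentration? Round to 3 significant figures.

k = ln 2 / 5.44 = 0.1274 hr⁻¹
Fraction remaining after one interval: e^(−kτ) = e^(−0.1274 × 12.0) = 0.2168
R = 1 / (1 − 0.2168) = 1.277
Css,max = 39.8 × 1.277 ≈ 50.8 ng/mL

50.8 ng/mL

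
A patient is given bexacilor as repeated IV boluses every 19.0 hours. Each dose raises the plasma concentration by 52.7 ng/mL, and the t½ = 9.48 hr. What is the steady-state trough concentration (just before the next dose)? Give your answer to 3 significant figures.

17.5 ng/mL

k = ln 2 / 9.48 = 0.07312 hr⁻¹
Fraction remaining after one interval: e^(−kτ) = e^(−0.07312 × 19.0) = 0.2493
R = 1 / (1 − 0.2493) = 1.332
Css,max = 52.7 × 1.332 = 70.20 ng/mL
Css,min = Css,max × e^(−kτ) = 70.20 × 0.2493 ≈ 17.5 ng/mL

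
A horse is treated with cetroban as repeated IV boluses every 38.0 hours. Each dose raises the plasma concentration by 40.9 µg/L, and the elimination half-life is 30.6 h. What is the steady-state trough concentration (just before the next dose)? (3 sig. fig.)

k = ln 2 / 30.6 = 0.02265 h⁻¹
Fraction remaining after one interval: e^(−kτ) = e^(−0.02265 × 38.0) = 0.4228
R = 1 / (1 − 0.4228) = 1.733
Css,max = 40.9 × 1.733 = 70.86 µg/L
Css,min = Css,max × e^(−kτ) = 70.86 × 0.4228 ≈ 30.0 µg/L

30.0 µg/L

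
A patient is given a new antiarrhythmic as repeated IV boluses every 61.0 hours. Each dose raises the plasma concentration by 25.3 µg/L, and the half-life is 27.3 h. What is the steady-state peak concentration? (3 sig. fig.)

k = ln 2 / 27.3 = 0.02539 h⁻¹
Fraction remaining after one interval: e^(−kτ) = e^(−0.02539 × 61.0) = 0.2125
R = 1 / (1 − 0.2125) = 1.270
Css,max = 25.3 × 1.270 ≈ 32.1 µg/L

32.1 µg/L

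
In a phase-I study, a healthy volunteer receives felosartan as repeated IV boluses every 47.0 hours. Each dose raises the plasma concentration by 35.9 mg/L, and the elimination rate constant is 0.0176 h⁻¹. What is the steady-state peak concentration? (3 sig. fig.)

63.8 mg/L

Fraction remaining after one interval: e^(−kτ) = e^(−0.01760 × 47.0) = 0.4373
R = 1 / (1 − 0.4373) = 1.777
Css,max = 35.9 × 1.777 ≈ 63.8 mg/L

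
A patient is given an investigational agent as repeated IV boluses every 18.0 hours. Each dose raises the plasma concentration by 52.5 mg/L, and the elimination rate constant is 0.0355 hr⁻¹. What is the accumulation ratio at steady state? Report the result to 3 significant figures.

Fraction remaining after one interval: e^(−kτ) = e^(−0.03550 × 18.0) = 0.5278
R = 1 / (1 − 0.5278) = 1 / 0.4722 ≈ 2.12

2.12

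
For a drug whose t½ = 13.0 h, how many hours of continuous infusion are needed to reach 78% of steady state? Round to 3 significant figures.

28.4 hours

k = ln 2 / 13.0 = 0.05332 h⁻¹
f = 1 − e^(−kt)  ⇒  t = −ln(1 − f) / k
t = −ln(1 − 0.78) / 0.05332 = 1.514 / 0.05332 ≈ 28.4 hours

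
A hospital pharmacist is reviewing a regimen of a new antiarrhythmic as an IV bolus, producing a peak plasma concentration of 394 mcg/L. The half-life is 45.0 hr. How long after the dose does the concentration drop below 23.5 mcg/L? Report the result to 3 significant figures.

k = ln 2 / 45.0 = 0.01540 hr⁻¹
C(t) = C₀ e^(−kt)  ⇒  t = ln(C₀/C) / k
t = ln(394/23.5) / 0.01540 = 2.819 / 0.01540 ≈ 183 hours

183 hours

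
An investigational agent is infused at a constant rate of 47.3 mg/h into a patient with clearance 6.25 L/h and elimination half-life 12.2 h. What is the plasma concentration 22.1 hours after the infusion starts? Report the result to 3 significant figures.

Css = rate / CL = 47.3 / 6.25 = 7.568 mg/L
k = ln 2 / 12.2 = 0.05682 h⁻¹
C(t) = Css (1 − e^(−kt)) = 7.568 × (1 − e^(−1.256)) = 7.568 × 0.7151 ≈ 5.41 mg/L

5.41 mg/L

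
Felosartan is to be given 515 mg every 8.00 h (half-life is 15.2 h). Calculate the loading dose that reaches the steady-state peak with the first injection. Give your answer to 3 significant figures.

1680 mg

k = ln 2 / 15.2 = 0.04560 h⁻¹
Accumulation ratio R = 1 / (1 − e^(−kτ)) = 1 / (1 − e^(−0.04560×8.00)) = 1 / (1 − 0.6943) = 3.271
Loading dose = maintenance dose × R = 515 × 3.271 ≈ 1680 mg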